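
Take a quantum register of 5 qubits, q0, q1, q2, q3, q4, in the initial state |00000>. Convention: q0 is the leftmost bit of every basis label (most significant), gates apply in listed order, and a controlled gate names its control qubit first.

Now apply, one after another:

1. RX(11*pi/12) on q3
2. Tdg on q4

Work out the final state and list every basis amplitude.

The final amplitudes are -sqrt(6 - 3*sqrt(2))/4 + sqrt(sqrt(2) + 2)/4 on |00000>, -I*sqrt(3*sqrt(2) + 6)/4 - I*sqrt(2 - sqrt(2))/4 on |00010>, and 0 on every other basis state.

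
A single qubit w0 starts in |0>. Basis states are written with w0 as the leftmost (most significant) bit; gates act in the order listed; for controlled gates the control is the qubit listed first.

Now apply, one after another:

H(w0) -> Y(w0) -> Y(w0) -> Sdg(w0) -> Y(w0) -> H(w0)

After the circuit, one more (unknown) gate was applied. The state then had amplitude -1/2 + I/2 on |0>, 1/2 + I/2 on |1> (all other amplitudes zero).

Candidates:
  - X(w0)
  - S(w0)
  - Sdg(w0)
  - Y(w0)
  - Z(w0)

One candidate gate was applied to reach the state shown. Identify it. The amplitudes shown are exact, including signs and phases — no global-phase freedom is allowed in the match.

The applied gate was Z(w0).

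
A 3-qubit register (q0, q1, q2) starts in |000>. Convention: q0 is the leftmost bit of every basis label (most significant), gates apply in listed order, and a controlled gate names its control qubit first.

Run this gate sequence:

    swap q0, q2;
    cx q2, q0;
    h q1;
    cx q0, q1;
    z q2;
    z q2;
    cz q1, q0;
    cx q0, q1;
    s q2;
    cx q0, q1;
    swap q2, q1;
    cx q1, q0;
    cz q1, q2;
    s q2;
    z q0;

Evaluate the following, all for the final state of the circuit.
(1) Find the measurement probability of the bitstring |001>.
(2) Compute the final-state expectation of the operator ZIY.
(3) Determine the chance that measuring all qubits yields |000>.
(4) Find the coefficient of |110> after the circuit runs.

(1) The probability of measuring |001> is 1/2.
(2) In the final state, ZIY has expectation 1.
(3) A full measurement returns |000> with probability 1/2.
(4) |110> carries amplitude 0 in the final state.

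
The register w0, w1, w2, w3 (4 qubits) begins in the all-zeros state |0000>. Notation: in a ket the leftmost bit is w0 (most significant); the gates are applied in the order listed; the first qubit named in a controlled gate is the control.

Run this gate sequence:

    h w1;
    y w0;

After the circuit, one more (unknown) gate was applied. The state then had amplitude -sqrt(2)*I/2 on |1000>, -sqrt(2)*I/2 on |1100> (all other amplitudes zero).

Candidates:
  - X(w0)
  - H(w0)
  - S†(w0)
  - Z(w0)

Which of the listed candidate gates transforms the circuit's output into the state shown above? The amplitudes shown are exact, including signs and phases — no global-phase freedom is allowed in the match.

It was Z(w0) that produced the state shown.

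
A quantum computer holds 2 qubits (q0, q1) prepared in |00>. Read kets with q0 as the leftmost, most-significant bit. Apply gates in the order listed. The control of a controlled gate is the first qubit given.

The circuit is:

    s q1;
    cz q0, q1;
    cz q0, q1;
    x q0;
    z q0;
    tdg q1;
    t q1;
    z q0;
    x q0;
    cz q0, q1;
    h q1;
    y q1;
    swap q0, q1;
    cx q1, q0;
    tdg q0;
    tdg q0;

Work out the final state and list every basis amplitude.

After the circuit, the state carries amplitude -sqrt(2)*I/2 on |00>, 0 on |01>, sqrt(2)/2 on |10>, 0 on |11>. Key observation: the block from step 3 through step 10 cancels to the identity and can be dropped.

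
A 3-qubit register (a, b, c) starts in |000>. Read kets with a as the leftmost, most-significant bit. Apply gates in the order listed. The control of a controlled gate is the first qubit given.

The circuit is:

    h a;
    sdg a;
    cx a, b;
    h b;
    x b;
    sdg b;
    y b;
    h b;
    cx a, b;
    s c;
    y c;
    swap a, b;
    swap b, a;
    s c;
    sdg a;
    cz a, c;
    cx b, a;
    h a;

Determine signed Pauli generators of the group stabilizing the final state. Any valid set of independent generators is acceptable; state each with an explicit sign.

The final state is stabilized by the group generated by +IYI, +ZII, -IIZ; other independent generating sets are equally valid.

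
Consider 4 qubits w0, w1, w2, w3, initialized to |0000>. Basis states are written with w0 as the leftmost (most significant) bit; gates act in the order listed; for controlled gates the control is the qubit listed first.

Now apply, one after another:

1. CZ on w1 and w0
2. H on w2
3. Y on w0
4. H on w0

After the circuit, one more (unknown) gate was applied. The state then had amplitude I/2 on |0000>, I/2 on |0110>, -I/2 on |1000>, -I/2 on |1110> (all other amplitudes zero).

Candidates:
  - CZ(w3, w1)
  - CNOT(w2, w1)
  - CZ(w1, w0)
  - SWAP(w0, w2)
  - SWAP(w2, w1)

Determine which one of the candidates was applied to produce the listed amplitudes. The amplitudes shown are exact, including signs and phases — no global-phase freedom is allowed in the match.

The unique candidate consistent with the amplitudes is CNOT(w2, w1).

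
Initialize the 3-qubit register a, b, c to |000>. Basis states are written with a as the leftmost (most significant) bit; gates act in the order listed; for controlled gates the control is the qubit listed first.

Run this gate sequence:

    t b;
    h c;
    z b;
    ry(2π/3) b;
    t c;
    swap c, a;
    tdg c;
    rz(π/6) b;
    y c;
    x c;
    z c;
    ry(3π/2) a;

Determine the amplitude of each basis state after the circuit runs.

After the circuit, the state carries amplitude (exp(3*I*pi/4) + I)*exp(11*I*pi/12)/4 on |000>, 0 on |001>, sqrt(3)*(-exp(7*I*pi/12) - exp(5*I*pi/6))/4 on |010>, 0 on |011>, -exp(2*I*pi/3)/4 + exp(5*I*pi/12)/4 on |100>, 0 on |101>, sqrt(3)*(-exp(5*I*pi/6) + exp(7*I*pi/12))/4 on |110>, 0 on |111>.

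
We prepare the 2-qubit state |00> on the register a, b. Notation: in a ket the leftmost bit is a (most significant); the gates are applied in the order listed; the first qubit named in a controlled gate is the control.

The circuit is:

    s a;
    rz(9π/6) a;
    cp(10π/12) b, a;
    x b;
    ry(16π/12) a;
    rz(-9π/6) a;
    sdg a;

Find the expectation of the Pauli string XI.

The observable XI averages to -sqrt(3)/2.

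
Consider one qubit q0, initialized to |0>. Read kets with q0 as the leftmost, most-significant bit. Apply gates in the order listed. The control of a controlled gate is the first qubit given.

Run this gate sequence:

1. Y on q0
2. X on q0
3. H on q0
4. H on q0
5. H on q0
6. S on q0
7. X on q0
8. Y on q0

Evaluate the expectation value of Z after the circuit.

The observable Z averages to 0.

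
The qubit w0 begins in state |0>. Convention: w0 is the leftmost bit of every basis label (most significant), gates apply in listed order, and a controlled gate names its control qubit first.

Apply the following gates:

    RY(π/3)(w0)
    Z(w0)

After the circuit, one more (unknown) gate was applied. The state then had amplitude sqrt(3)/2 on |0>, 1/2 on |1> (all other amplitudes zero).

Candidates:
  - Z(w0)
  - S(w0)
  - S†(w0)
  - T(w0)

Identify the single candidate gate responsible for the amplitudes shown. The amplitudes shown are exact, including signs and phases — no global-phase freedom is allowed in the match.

The unique candidate consistent with the amplitudes is Z(w0).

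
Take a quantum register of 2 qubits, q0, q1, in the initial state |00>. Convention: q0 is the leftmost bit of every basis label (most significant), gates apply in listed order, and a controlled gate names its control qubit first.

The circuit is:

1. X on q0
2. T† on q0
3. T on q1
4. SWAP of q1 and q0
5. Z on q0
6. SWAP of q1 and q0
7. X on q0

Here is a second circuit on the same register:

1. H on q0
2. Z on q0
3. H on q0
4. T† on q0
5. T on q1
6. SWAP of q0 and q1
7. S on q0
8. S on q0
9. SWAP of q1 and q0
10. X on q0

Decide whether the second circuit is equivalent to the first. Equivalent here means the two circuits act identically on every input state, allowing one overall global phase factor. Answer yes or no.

Yes: on every input state the two circuits agree up to one overall phase factor.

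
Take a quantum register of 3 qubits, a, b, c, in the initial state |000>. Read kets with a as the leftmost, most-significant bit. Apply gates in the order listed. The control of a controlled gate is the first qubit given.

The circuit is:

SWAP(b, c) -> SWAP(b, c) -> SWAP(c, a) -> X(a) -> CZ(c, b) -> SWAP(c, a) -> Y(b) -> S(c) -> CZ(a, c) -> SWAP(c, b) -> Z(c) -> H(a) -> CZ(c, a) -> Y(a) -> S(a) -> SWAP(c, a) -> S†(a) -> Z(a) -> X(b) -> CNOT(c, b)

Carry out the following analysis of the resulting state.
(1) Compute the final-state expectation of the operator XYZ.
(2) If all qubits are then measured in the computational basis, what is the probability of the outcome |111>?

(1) In the final state, XYZ has expectation 0.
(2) Outcome |111> occurs with probability 1/2.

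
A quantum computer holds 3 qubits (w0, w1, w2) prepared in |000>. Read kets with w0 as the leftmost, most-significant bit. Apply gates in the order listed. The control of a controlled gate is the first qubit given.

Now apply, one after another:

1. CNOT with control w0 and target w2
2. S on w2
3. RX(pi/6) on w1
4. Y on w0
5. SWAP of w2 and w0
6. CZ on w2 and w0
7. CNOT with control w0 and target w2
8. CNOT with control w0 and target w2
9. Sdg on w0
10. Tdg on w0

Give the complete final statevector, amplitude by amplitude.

The resulting statevector has amplitude I*(sqrt(2) + sqrt(6))/4 on |001>, -sqrt(2)/4 + sqrt(6)/4 on |011>, and 0 on every other basis state. Key observation: steps 7-8 multiply out to the identity, so the circuit reduces to the remaining gates.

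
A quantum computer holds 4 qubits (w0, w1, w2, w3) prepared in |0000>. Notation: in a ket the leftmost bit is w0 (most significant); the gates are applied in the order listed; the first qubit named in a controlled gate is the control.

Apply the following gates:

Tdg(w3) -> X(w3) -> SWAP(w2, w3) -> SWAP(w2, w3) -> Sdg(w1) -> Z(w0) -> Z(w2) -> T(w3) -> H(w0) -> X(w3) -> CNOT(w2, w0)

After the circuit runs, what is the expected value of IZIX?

The expectation value of IZIX is 0. Key observation: steps 3-4 multiply out to the identity, so the circuit reduces to the remaining gates.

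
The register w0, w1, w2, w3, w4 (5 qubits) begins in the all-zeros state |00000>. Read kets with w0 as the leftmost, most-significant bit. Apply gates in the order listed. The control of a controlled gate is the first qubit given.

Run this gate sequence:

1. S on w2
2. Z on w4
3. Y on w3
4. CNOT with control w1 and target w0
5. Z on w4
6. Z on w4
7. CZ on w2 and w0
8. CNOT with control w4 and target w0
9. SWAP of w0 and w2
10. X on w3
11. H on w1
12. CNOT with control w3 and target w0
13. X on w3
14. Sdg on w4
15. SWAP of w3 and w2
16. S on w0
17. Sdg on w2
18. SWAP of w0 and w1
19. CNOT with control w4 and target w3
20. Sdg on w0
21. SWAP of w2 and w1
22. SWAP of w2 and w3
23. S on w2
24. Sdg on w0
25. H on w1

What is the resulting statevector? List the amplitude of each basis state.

The resulting statevector has amplitude 1/2 on |00000>, -1/2 on |01000>, -1/2 on |10000>, 1/2 on |11000>, and 0 on every other basis state.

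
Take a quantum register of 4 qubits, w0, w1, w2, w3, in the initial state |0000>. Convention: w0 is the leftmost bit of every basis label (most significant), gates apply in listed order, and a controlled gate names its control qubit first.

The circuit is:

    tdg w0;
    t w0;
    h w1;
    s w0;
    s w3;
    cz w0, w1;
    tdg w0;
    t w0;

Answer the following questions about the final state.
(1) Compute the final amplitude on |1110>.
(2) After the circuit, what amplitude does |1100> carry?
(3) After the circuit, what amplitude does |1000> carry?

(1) |1110> carries amplitude 0 in the final state.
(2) |1100> carries amplitude 0 in the final state.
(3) The final state's coefficient on |1000> equals 0.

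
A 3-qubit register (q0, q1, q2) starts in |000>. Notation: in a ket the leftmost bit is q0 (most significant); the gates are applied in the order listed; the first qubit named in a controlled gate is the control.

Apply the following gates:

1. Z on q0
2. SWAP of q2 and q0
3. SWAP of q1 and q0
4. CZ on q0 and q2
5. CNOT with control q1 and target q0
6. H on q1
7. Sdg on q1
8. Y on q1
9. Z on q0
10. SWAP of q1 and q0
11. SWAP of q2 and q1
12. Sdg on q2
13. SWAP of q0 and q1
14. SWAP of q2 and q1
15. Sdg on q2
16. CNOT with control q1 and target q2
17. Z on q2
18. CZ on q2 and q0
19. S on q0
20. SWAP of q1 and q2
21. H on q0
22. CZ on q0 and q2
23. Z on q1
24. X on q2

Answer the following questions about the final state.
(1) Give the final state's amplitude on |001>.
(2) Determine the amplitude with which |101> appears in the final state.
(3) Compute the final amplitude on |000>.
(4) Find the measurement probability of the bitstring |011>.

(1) The final state's coefficient on |001> equals -1/2.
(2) The final state's coefficient on |101> equals -1/2.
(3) The amplitude on |000> is 0.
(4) Outcome |011> occurs with probability 1/4.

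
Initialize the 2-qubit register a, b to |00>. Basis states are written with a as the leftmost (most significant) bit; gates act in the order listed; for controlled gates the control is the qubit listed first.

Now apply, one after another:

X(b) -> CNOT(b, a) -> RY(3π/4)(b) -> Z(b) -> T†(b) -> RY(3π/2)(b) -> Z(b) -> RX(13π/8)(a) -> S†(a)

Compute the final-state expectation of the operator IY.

The observable IY averages to -I*sqrt(1/2 - sqrt(2)/4)*sqrt(sqrt(2)/4 + 1/2)*exp(I*pi/4)*cos(3*pi/16)**2 - I*sqrt(1/2 - sqrt(2)/4)*sqrt(sqrt(2)/4 + 1/2)*exp(I*pi/4)*sin(3*pi/16)**2 + I*sqrt(1/2 - sqrt(2)/4)*sqrt(sqrt(2)/4 + 1/2)*exp(-I*pi/4)*sin(3*pi/16)**2 + I*sqrt(1/2 - sqrt(2)/4)*sqrt(sqrt(2)/4 + 1/2)*exp(-I*pi/4)*cos(3*pi/16)**2.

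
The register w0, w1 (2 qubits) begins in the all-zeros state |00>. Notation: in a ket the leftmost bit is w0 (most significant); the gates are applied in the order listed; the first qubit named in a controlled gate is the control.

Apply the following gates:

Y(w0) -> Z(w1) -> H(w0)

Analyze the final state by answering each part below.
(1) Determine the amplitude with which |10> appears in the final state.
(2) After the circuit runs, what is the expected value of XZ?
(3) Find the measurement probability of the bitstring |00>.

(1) The final state's coefficient on |10> equals -sqrt(2)*I/2.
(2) In the final state, XZ has expectation -1.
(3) Outcome |00> occurs with probability 1/2.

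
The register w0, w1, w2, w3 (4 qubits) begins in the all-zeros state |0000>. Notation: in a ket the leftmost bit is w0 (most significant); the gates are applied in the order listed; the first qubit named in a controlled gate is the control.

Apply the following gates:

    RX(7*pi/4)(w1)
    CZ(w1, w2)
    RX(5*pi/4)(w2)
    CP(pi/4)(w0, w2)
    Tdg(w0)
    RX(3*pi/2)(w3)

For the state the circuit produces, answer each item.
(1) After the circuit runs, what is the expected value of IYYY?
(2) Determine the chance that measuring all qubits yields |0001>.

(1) In the final state, IYYY has expectation 1/2.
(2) A full measurement returns |0001> with probability 1/16.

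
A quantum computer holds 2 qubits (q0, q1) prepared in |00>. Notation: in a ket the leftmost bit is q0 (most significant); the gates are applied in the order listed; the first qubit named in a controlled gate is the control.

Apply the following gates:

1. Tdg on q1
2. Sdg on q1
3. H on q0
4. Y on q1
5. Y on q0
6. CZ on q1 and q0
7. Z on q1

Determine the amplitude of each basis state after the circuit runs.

The final amplitudes are 0 on |00>, -sqrt(2)/2 on |01>, 0 on |10>, -sqrt(2)/2 on |11>.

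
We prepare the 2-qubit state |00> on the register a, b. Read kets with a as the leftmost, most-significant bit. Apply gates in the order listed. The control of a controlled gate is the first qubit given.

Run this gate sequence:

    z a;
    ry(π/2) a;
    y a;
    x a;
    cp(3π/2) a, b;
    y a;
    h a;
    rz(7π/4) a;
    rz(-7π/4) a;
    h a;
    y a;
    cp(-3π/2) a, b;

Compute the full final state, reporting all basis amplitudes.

The final amplitudes are sqrt(2)*I/2 on |00>, 0 on |01>, -sqrt(2)*I/2 on |10>, 0 on |11>. Key observation: steps 5-12 multiply out to the identity, so the circuit reduces to the remaining gates.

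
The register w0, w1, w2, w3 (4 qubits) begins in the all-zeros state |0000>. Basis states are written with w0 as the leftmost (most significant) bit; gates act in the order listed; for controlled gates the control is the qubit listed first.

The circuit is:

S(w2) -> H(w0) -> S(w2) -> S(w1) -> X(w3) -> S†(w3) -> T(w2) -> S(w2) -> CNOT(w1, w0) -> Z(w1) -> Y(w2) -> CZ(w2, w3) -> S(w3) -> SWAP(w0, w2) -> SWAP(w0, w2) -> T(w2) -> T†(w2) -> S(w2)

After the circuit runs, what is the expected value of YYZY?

The expectation value of YYZY is 0. Key observation: steps 14-15 multiply out to the identity, so the circuit reduces to the remaining gates.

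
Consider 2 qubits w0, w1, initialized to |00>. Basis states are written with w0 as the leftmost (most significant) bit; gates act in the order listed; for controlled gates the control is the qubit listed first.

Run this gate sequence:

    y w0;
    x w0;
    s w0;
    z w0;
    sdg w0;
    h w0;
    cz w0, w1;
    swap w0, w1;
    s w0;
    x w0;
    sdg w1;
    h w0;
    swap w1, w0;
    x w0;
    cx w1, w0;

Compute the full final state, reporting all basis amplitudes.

The resulting statevector has amplitude 1/2 on |00>, -I/2 on |01>, I/2 on |10>, -1/2 on |11>.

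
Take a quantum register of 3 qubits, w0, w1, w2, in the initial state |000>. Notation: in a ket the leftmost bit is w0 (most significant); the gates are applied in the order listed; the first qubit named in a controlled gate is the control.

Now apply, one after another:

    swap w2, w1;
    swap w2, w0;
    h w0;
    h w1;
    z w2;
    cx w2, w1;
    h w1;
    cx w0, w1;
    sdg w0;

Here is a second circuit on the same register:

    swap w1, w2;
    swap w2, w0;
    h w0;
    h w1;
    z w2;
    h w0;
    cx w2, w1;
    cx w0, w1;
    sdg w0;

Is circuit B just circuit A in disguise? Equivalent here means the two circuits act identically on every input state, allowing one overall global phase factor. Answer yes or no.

No: there is an input state on which the two circuits produce genuinely different outputs (not merely differing by a phase).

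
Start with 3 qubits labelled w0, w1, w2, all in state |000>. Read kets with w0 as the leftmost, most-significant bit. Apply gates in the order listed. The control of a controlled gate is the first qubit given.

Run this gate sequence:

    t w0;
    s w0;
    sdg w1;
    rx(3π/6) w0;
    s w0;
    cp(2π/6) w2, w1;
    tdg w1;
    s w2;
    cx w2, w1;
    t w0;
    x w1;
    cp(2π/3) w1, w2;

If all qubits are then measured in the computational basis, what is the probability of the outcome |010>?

Outcome |010> occurs with probability 1/2.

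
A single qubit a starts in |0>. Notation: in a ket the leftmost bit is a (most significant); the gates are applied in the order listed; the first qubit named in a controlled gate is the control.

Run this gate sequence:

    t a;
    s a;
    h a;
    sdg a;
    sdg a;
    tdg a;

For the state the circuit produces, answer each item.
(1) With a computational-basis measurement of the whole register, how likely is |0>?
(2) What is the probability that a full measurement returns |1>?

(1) Outcome |0> occurs with probability 1/2.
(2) Outcome |1> occurs with probability 1/2.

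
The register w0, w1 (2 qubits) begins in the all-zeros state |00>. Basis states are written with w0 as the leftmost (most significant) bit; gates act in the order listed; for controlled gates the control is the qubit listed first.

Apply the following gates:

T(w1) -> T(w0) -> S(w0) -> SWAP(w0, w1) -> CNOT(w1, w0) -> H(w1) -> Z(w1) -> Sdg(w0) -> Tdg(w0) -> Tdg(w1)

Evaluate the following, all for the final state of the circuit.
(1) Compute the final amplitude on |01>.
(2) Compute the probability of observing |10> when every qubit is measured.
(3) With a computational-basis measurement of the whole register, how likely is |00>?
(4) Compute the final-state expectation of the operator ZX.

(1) The final state's coefficient on |01> equals sqrt(2)*exp(3*I*pi/4)/2.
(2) A full measurement returns |10> with probability 0.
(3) The probability of measuring |00> is 1/2.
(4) The observable ZX averages to -sqrt(2)/2.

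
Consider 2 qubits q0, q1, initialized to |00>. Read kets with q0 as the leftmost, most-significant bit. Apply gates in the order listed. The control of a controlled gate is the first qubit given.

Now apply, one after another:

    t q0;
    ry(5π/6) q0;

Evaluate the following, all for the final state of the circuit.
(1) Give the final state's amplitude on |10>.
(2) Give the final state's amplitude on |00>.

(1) |10> carries amplitude sqrt(2)/4 + sqrt(6)/4 in the final state.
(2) |00> carries amplitude -sqrt(2)/4 + sqrt(6)/4 in the final state.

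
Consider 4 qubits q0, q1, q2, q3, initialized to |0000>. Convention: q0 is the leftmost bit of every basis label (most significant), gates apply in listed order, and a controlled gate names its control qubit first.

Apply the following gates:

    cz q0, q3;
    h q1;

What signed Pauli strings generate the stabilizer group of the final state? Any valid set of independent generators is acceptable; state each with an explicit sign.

One valid set of independent stabilizer generators is +IXII, +ZIII, +IIZI, +IIIZ (any independent generating set of the same group is equally correct).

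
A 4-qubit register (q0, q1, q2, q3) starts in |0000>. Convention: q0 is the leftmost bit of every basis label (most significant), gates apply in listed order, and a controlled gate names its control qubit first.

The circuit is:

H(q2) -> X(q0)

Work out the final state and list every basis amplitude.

After the circuit, the state carries amplitude sqrt(2)/2 on |1000>, sqrt(2)/2 on |1010>, and 0 on every other basis state.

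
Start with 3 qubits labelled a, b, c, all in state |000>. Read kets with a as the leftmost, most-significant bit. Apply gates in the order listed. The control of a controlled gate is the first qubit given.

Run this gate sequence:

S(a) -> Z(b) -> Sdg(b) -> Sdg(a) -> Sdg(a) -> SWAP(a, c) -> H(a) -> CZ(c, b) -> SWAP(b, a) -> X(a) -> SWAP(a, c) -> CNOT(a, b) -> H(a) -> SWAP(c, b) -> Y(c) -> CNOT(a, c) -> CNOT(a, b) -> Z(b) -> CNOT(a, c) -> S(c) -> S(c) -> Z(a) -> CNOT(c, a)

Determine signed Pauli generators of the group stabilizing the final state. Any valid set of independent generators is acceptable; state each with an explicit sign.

One valid set of independent stabilizer generators is +XIX, +IXX, -ZZZ (any independent generating set of the same group is equally correct).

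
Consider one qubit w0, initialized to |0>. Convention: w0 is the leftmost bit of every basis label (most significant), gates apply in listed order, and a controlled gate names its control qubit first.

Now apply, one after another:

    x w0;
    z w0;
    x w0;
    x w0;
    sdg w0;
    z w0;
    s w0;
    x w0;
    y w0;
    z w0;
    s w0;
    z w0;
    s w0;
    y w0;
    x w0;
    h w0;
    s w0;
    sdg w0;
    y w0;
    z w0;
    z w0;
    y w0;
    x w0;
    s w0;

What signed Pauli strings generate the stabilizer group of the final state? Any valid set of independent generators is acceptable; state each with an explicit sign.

One valid set of independent stabilizer generators is -Y (any independent generating set of the same group is equally correct). Key observation: gates 17-18 undo each other exactly, leaving only the rest of the circuit to track.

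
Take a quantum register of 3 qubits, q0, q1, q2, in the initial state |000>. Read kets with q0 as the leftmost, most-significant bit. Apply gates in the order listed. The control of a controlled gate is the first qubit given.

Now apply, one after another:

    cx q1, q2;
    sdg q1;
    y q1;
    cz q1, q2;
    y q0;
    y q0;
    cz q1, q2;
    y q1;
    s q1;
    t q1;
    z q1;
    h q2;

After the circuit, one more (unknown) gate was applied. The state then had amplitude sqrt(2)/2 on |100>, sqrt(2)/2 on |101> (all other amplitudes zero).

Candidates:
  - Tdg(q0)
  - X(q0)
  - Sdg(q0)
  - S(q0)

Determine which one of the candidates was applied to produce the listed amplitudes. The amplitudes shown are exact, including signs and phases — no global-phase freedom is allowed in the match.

The unique candidate consistent with the amplitudes is X(q0). Key observation: gates 2-9 undo each other exactly, leaving only the rest of the circuit to track.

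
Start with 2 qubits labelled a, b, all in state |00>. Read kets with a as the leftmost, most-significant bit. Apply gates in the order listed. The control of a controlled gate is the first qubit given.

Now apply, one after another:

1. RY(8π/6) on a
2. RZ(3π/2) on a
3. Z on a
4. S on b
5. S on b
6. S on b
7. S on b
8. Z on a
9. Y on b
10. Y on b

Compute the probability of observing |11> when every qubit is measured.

The probability of measuring |11> is 0. Key observation: gates 4-7 undo each other exactly, leaving only the rest of the circuit to track.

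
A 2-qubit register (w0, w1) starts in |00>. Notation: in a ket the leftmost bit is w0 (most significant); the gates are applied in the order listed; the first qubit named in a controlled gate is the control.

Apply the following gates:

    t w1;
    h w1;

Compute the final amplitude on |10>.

The amplitude on |10> is 0.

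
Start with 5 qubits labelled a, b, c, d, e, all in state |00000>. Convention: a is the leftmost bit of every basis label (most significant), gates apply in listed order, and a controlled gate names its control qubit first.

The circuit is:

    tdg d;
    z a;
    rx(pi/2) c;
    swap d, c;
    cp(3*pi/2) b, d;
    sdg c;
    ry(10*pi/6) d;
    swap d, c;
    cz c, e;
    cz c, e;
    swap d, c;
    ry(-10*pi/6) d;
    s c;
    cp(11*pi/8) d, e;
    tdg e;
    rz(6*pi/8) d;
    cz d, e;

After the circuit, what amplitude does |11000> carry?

The final state's coefficient on |11000> equals 0. Key observation: steps 6-13 multiply out to the identity, so the circuit reduces to the remaining gates.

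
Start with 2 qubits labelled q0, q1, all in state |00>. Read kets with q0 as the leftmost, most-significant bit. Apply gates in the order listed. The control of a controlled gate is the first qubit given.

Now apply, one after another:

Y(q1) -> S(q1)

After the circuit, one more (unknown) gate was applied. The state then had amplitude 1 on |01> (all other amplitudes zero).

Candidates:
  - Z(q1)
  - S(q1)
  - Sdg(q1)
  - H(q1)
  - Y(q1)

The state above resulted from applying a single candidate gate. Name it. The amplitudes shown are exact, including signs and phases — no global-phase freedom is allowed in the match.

The applied gate was Z(q1).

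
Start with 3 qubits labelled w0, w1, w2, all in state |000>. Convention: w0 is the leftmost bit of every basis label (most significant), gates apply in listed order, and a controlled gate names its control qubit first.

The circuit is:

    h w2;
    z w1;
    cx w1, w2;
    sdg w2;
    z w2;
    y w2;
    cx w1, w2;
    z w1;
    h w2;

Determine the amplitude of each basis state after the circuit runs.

The resulting statevector has amplitude 1/2 + I/2 on |000>, 1/2 - I/2 on |001>, and 0 on every other basis state.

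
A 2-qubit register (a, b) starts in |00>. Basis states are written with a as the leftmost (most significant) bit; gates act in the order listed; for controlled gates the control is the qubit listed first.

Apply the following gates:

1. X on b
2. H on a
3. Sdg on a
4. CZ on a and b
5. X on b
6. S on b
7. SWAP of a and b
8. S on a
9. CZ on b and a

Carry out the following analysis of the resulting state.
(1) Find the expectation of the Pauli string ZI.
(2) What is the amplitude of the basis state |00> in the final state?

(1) The expectation value of ZI is 1.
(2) The amplitude on |00> is sqrt(2)/2.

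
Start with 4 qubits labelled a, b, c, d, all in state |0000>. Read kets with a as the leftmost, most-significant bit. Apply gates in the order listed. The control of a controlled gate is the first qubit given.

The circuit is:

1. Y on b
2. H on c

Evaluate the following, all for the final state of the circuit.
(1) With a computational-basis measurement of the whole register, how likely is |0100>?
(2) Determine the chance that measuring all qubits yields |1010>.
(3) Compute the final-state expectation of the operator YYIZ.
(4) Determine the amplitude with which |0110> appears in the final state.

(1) The probability of measuring |0100> is 1/2.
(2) Outcome |1010> occurs with probability 0.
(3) In the final state, YYIZ has expectation 0.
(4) The final state's coefficient on |0110> equals sqrt(2)*I/2.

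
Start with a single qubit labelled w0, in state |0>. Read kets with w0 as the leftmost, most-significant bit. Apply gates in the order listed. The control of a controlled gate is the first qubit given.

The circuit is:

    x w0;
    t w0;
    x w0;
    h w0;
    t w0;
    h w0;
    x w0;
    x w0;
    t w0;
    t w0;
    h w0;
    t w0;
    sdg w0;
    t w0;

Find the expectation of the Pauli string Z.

In the final state, Z has expectation sqrt(2)/2.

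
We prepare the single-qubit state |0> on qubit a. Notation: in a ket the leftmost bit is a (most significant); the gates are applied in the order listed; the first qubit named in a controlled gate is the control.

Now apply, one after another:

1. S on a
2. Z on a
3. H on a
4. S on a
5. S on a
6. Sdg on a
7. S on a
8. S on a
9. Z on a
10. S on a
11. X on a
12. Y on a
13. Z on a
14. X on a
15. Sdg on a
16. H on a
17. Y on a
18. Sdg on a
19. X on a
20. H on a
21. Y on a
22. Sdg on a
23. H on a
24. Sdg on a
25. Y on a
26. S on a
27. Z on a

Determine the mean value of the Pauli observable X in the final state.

In the final state, X has expectation -1. Key observation: steps 5-6 multiply out to the identity, so the circuit reduces to the remaining gates.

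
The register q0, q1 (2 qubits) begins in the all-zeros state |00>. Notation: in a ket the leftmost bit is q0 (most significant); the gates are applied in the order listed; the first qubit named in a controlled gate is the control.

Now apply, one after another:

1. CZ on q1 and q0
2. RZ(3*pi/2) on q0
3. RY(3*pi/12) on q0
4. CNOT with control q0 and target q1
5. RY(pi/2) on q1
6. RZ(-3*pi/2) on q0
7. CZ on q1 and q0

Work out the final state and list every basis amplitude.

The resulting statevector has amplitude sqrt(2*sqrt(2) + 4)/4 on |00>, sqrt(2*sqrt(2) + 4)/4 on |01>, -I*sqrt(4 - 2*sqrt(2))/4 on |10>, -I*sqrt(4 - 2*sqrt(2))/4 on |11>.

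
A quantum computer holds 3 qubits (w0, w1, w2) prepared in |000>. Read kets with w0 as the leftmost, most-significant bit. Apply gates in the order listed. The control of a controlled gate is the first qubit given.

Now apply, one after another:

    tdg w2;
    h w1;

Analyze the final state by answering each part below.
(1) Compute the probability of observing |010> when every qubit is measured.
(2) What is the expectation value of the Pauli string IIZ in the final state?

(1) Outcome |010> occurs with probability 1/2.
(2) The expectation value of IIZ is 1.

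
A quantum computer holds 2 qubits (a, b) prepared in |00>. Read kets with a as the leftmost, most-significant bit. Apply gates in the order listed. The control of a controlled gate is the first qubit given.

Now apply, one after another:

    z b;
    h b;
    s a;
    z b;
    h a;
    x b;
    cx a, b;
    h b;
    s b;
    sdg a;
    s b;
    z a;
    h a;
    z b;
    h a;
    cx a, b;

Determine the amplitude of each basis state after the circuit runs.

The final amplitudes are 0 on |00>, -sqrt(2)/2 on |01>, sqrt(2)*I/2 on |10>, 0 on |11>.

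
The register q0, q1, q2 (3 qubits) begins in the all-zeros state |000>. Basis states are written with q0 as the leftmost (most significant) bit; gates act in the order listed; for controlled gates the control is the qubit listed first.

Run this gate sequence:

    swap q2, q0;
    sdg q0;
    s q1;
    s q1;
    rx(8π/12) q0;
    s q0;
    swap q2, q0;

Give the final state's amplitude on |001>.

The final state's coefficient on |001> equals sqrt(3)/2.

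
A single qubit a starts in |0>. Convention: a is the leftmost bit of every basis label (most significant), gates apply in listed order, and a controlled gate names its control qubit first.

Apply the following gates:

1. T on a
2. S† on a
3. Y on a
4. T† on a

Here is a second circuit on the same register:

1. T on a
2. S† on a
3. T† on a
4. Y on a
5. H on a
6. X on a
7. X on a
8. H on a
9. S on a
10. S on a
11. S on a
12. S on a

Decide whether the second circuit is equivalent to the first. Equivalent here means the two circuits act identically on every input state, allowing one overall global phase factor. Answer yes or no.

No — the two circuits implement different unitaries, even allowing a global phase.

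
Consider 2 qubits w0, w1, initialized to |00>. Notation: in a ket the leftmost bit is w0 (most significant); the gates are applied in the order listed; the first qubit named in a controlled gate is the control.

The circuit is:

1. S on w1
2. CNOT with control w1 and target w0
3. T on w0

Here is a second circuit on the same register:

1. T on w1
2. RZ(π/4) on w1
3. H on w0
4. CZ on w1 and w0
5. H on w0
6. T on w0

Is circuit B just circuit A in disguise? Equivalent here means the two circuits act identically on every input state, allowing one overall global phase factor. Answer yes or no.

Yes: on every input state the two circuits agree up to one overall phase factor.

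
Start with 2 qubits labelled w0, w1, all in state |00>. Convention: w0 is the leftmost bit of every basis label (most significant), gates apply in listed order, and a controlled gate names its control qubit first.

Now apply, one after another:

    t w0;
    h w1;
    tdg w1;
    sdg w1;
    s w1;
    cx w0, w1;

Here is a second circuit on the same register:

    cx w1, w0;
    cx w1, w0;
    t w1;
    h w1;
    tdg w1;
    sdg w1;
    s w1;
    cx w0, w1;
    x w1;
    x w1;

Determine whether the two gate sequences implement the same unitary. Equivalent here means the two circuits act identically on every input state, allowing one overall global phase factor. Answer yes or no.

No: there is an input state on which the two circuits produce genuinely different outputs (not merely differing by a phase).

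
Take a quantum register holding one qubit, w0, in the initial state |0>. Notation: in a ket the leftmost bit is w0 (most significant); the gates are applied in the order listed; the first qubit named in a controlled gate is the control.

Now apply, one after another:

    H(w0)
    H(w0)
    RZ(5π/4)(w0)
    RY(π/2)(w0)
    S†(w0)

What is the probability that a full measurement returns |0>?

Outcome |0> occurs with probability 1/2.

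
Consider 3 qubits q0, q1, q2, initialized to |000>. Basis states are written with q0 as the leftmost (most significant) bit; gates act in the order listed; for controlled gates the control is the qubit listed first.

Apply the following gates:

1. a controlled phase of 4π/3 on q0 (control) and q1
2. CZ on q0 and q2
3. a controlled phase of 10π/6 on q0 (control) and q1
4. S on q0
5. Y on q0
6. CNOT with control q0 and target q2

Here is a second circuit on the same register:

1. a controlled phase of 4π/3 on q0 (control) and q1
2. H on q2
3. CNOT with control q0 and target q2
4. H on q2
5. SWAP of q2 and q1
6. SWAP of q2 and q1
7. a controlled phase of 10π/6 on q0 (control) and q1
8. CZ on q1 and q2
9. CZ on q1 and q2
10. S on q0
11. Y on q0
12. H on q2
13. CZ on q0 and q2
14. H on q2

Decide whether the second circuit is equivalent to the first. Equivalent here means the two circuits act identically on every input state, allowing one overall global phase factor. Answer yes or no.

Yes — the two circuits implement the same unitary up to a global phase.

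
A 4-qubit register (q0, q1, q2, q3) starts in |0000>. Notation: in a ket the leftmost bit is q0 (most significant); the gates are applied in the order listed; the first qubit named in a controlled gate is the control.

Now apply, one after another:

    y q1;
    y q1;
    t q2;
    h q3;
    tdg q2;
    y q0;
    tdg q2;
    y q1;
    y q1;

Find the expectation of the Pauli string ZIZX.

The observable ZIZX averages to -1.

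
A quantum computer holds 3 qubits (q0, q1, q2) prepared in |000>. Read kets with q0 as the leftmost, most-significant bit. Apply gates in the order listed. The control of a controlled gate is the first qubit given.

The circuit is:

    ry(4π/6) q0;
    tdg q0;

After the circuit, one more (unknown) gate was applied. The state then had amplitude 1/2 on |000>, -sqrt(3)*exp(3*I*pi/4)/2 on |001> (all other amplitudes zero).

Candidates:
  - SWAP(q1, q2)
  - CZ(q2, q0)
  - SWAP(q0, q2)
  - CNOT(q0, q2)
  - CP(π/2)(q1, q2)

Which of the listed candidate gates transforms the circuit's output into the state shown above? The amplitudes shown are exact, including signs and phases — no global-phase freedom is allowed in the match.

The unique candidate consistent with the amplitudes is SWAP(q0, q2).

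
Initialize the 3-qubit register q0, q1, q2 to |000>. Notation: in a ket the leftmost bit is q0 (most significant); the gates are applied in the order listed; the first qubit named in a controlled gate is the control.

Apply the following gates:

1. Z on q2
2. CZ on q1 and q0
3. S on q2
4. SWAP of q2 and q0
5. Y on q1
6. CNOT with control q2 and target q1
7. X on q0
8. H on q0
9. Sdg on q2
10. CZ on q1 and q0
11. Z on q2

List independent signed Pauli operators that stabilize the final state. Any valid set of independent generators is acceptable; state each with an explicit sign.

The final state is stabilized by the group generated by +XII, -IZI, +IIZ; other independent generating sets are equally valid.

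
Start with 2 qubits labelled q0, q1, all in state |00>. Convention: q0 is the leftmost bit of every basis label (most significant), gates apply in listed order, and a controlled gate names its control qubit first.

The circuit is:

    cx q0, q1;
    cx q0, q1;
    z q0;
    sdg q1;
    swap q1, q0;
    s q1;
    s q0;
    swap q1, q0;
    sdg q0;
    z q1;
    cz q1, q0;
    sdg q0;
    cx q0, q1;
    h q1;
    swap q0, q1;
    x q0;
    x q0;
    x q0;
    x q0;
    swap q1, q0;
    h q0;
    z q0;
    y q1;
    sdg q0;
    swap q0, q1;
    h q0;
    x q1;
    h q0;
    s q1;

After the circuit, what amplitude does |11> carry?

The amplitude on |11> is -1/2. Key observation: steps 16-19 multiply out to the identity, so the circuit reduces to the remaining gates.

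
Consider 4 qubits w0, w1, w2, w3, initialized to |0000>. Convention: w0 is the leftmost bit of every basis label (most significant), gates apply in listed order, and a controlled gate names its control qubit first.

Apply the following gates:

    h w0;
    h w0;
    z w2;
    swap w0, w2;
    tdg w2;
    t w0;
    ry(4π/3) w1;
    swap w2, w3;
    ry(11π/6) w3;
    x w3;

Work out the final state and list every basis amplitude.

The final amplitudes are -sqrt(6)/8 + sqrt(2)/8 on |0000>, sqrt(2)/8 + sqrt(6)/8 on |0001>, -sqrt(6)/8 + 3*sqrt(2)/8 on |0100>, -3*sqrt(2)/8 - sqrt(6)/8 on |0101>, and 0 on every other basis state. Key observation: steps 1-2 multiply out to the identity, so the circuit reduces to the remaining gates.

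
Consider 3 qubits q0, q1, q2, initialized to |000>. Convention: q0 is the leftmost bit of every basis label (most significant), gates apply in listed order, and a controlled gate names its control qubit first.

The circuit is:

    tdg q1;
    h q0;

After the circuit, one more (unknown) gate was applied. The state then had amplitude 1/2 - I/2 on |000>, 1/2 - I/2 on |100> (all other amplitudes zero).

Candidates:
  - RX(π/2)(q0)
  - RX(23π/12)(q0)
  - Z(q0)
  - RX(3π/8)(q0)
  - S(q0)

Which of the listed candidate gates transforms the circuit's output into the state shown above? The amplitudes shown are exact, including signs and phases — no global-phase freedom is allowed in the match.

It was RX(π/2)(q0) that produced the state shown.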